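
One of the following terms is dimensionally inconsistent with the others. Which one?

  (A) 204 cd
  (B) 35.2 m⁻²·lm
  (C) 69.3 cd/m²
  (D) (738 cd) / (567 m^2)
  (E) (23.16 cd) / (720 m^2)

(A)

Dimensions:
  (A) cd
  (B) lm·m⁻² = cd·m⁻² = m⁻²·cd
  (C) cd·m⁻² = m⁻²·cd
  (D) [cd] / [m²] = m⁻²·cd
  (E) [cd] / [m²] = m⁻²·cd
All reduce to m⁻²·cd except (A), which is cd.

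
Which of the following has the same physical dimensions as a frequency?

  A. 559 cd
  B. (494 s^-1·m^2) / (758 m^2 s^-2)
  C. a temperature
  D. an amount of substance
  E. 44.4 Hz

Reference: [frequency] = s⁻¹.
Each option:
  A. cd
  B. [m²·s⁻¹] / [m²·s⁻²] = s
  C. [temperature] = K
  D. [amount of substance] = mol
  E. Hz = s⁻¹  ← same
Only E. matches s⁻¹.

E.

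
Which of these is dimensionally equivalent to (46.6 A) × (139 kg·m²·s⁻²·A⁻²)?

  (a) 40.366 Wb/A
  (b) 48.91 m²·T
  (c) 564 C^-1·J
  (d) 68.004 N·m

(b)

Reference: [A] · [kg·m²·s⁻²·A⁻²] = kg·m²·s⁻²·A⁻¹.
Each option:
  (a) Wb·A⁻¹ = V·s·A⁻¹ = kg·m²·s⁻²·A⁻²
  (b) T·m² = Wb·m⁻²·m² = kg·m²·s⁻²·A⁻¹  ← same
  (c) J·C⁻¹ = N·m·(s·A)⁻¹ = kg·m²·s⁻³·A⁻¹
  (d) N·m = kg·m·s⁻²·m = kg·m²·s⁻²
Only (b) matches kg·m²·s⁻²·A⁻¹.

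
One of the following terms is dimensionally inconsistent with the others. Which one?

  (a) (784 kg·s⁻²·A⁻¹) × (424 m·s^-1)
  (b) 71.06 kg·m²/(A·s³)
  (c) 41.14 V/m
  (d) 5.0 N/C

Work out the base dimensions of each:
  (a) [kg·s⁻²·A⁻¹] · [m·s⁻¹] = kg·m·s⁻³·A⁻¹
  (b) kg·m²·s⁻³·A⁻¹
  (c) V·m⁻¹ = J·C⁻¹·m⁻¹ = kg·m·s⁻³·A⁻¹
  (d) N·C⁻¹ = kg·m·s⁻²·(s·A)⁻¹ = kg·m·s⁻³·A⁻¹
All reduce to kg·m·s⁻³·A⁻¹ except (b), which is kg·m²·s⁻³·A⁻¹.

(b)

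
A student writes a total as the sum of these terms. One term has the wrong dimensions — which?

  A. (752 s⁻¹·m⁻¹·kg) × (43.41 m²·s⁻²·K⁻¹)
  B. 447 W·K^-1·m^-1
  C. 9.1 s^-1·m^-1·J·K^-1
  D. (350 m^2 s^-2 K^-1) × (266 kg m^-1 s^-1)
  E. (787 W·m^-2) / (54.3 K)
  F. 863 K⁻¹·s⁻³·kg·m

E.

Expand each in SI base units:
  A. [kg·m⁻¹·s⁻¹] · [m²·s⁻²·K⁻¹] = kg·m·s⁻³·K⁻¹
  B. W·m⁻¹·K⁻¹ = J·s⁻¹·m⁻¹·K⁻¹ = kg·m·s⁻³·K⁻¹
  C. J·s⁻¹·m⁻¹·K⁻¹ = N·m·s⁻¹·m⁻¹·K⁻¹ = kg·m·s⁻³·K⁻¹
  D. [m²·s⁻²·K⁻¹] · [kg·m⁻¹·s⁻¹] = kg·m·s⁻³·K⁻¹
  E. [kg·s⁻³] / [K] = kg·s⁻³·K⁻¹
  F. kg·m·s⁻³·K⁻¹
All reduce to kg·m·s⁻³·K⁻¹ except E., which is kg·s⁻³·K⁻¹.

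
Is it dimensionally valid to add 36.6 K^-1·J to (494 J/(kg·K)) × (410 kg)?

Yes

Reduce each to base SI dimensions:
  36.6 K^-1·J:  J·K⁻¹ = N·m·K⁻¹ = kg·m²·s⁻²·K⁻¹
  (494 J/(kg·K)) × (410 kg):  [m²·s⁻²·K⁻¹] · [kg] = kg·m²·s⁻²·K⁻¹
Both are kg·m²·s⁻²·K⁻¹, so they have the same dimensions and can be added.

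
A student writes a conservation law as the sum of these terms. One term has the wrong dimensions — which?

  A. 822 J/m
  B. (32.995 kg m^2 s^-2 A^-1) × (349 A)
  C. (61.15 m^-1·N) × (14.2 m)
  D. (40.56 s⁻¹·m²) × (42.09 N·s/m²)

B.

Work out the base dimensions of each:
  A. J·m⁻¹ = N·m·m⁻¹ = kg·m·s⁻²
  B. [kg·m²·s⁻²·A⁻¹] · [A] = kg·m²·s⁻²
  C. [kg·s⁻²] · [m] = kg·m·s⁻²
  D. [m²·s⁻¹] · [kg·m⁻¹·s⁻¹] = kg·m·s⁻²
All reduce to kg·m·s⁻² except B., which is kg·m²·s⁻².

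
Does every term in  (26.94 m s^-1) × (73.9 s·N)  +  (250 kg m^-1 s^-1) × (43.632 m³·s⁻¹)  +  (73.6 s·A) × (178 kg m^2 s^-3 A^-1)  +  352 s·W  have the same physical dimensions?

Yes

Reduce each to base SI dimensions:
  (26.94 m s^-1) × (73.9 s·N):  [m·s⁻¹] · [kg·m·s⁻¹] = kg·m²·s⁻²
  (250 kg m^-1 s^-1) × (43.632 m³·s⁻¹):  [kg·m⁻¹·s⁻¹] · [m³·s⁻¹] = kg·m²·s⁻²
  (73.6 s·A) × (178 kg m^2 s^-3 A^-1):  [s·A] · [kg·m²·s⁻³·A⁻¹] = kg·m²·s⁻²
  352 s·W:  W·s = J·s⁻¹·s = kg·m²·s⁻²
Every term reduces to kg·m²·s⁻².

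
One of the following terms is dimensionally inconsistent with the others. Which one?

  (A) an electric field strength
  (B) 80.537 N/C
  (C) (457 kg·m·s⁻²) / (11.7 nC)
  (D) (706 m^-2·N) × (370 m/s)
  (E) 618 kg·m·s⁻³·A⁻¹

Dimensions:
  (A) [electric field strength] = kg·m·s⁻³·A⁻¹
  (B) N·C⁻¹ = kg·m·s⁻²·(s·A)⁻¹ = kg·m·s⁻³·A⁻¹
  (C) [kg·m·s⁻²] / [s·A] = kg·m·s⁻³·A⁻¹
  (D) [kg·m⁻¹·s⁻²] · [m·s⁻¹] = kg·s⁻³
  (E) kg·m·s⁻³·A⁻¹
All reduce to kg·m·s⁻³·A⁻¹ except (D), which is kg·s⁻³.

(D)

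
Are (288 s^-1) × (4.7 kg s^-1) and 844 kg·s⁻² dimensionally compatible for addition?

Expand each in SI base units:
  (288 s^-1) × (4.7 kg s^-1):  [s⁻¹] · [kg·s⁻¹] = kg·s⁻²
  844 kg·s⁻²:  kg·s⁻²
Both are kg·s⁻², so they have the same dimensions and can be added.

Yes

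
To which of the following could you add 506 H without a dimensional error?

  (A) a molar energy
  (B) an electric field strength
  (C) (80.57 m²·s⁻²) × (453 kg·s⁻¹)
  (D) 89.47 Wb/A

(D)

Reference: H = V·s·A⁻¹ = kg·m²·s⁻²·A⁻².
Each option:
  (A) [molar energy] = kg·m²·s⁻²·mol⁻¹
  (B) [electric field strength] = kg·m·s⁻³·A⁻¹
  (C) [m²·s⁻²] · [kg·s⁻¹] = kg·m²·s⁻³
  (D) Wb·A⁻¹ = V·s·A⁻¹ = kg·m²·s⁻²·A⁻²  ← same
Only (D) matches kg·m²·s⁻²·A⁻².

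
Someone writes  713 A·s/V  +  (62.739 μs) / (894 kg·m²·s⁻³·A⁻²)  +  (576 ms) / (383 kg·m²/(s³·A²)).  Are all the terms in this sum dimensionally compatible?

Yes

Reduce each to base SI dimensions:
  713 A·s/V:  A·s·V⁻¹ = A·s·(J·C⁻¹)⁻¹ = kg⁻¹·m⁻²·s⁴·A²
  (62.739 μs) / (894 kg·m²·s⁻³·A⁻²):  [s] / [kg·m²·s⁻³·A⁻²] = kg⁻¹·m⁻²·s⁴·A²
  (576 ms) / (383 kg·m²/(s³·A²)):  [s] / [kg·m²·s⁻³·A⁻²] = kg⁻¹·m⁻²·s⁴·A²
Every term reduces to kg⁻¹·m⁻²·s⁴·A².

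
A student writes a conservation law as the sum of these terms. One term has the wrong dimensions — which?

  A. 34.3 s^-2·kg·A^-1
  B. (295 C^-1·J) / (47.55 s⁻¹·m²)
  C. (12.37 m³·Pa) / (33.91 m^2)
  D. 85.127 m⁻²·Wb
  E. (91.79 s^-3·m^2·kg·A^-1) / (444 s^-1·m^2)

C.

Reduce each to base SI dimensions:
  A. kg·s⁻²·A⁻¹
  B. [kg·m²·s⁻³·A⁻¹] / [m²·s⁻¹] = kg·s⁻²·A⁻¹
  C. [kg·m²·s⁻²] / [m²] = kg·s⁻²
  D. Wb·m⁻² = V·s·m⁻² = kg·s⁻²·A⁻¹
  E. [kg·m²·s⁻³·A⁻¹] / [m²·s⁻¹] = kg·s⁻²·A⁻¹
All reduce to kg·s⁻²·A⁻¹ except C., which is kg·s⁻².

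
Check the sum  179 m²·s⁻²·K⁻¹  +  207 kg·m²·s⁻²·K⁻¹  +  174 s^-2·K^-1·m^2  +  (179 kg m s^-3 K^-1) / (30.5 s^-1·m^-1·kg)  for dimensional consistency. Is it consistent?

In SI base units:
  179 m²·s⁻²·K⁻¹:  m²·s⁻²·K⁻¹
  207 kg·m²·s⁻²·K⁻¹:  kg·m²·s⁻²·K⁻¹
  174 s^-2·K^-1·m^2:  m²·s⁻²·K⁻¹
  (179 kg m s^-3 K^-1) / (30.5 s^-1·m^-1·kg):  [kg·m·s⁻³·K⁻¹] / [kg·m⁻¹·s⁻¹] = m²·s⁻²·K⁻¹
The terms do not share a single dimension (kg·m²·s⁻²·K⁻¹ vs m²·s⁻²·K⁻¹).

No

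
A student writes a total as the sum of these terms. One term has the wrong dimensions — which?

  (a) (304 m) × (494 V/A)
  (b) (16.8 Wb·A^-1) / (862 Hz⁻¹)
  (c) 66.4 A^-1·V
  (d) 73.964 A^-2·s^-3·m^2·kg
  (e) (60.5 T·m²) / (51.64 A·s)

Work out the base dimensions of each:
  (a) [m] · [kg·m²·s⁻³·A⁻²] = kg·m³·s⁻³·A⁻²
  (b) [kg·m²·s⁻²·A⁻²] / [s] = kg·m²·s⁻³·A⁻²
  (c) V·A⁻¹ = J·C⁻¹·A⁻¹ = kg·m²·s⁻³·A⁻²
  (d) kg·m²·s⁻³·A⁻²
  (e) [kg·m²·s⁻²·A⁻¹] / [s·A] = kg·m²·s⁻³·A⁻²
All reduce to kg·m²·s⁻³·A⁻² except (a), which is kg·m³·s⁻³·A⁻².

(a)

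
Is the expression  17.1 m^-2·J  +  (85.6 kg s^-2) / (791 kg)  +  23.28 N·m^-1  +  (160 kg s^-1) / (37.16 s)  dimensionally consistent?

No

Reduce each to base SI dimensions:
  17.1 m^-2·J:  J·m⁻² = N·m·m⁻² = kg·s⁻²
  (85.6 kg s^-2) / (791 kg):  [kg·s⁻²] / [kg] = s⁻²
  23.28 N·m^-1:  N·m⁻¹ = kg·m·s⁻²·m⁻¹ = kg·s⁻²
  (160 kg s^-1) / (37.16 s):  [kg·s⁻¹] / [s] = kg·s⁻²
The terms do not share a single dimension (kg·s⁻² vs s⁻²).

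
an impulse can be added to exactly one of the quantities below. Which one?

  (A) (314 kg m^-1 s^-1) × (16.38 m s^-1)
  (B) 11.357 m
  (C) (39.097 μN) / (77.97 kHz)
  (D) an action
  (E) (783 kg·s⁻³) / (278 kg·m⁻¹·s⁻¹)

Reference: [impulse] = kg·m·s⁻¹.
Each option:
  (A) [kg·m⁻¹·s⁻¹] · [m·s⁻¹] = kg·s⁻²
  (B) m
  (C) [kg·m·s⁻²] / [s⁻¹] = kg·m·s⁻¹  ← same
  (D) [action] = kg·m²·s⁻¹
  (E) [kg·s⁻³] / [kg·m⁻¹·s⁻¹] = m·s⁻²
Only (C) matches kg·m·s⁻¹.

(C)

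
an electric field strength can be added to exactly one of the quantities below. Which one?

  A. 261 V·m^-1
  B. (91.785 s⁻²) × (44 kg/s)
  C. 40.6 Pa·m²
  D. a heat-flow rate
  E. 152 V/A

Reference: [electric field strength] = kg·m·s⁻³·A⁻¹.
Each option:
  A. V·m⁻¹ = J·C⁻¹·m⁻¹ = kg·m·s⁻³·A⁻¹  ← same
  B. [s⁻²] · [kg·s⁻¹] = kg·s⁻³
  C. Pa·m² = N·m⁻²·m² = kg·m·s⁻²
  D. [heat-flow rate] = kg·m²·s⁻³
  E. V·A⁻¹ = J·C⁻¹·A⁻¹ = kg·m²·s⁻³·A⁻²
Only A. matches kg·m·s⁻³·A⁻¹.

A.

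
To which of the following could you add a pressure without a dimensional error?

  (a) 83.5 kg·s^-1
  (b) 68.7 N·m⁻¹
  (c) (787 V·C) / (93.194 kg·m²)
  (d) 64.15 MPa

Reference: [pressure] = kg·m⁻¹·s⁻².
Each option:
  (a) kg·s⁻¹
  (b) N·m⁻¹ = kg·m·s⁻²·m⁻¹ = kg·s⁻²
  (c) [kg·m²·s⁻²] / [kg·m²] = s⁻²
  (d) Pa = N·m⁻² = kg·m⁻¹·s⁻²  ← same
Only (d) matches kg·m⁻¹·s⁻².

(d)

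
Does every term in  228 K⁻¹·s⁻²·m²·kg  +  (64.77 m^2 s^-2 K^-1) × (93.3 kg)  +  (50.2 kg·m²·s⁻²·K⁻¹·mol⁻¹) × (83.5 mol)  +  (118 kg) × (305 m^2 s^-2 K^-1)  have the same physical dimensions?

Expand each in SI base units:
  228 K⁻¹·s⁻²·m²·kg:  kg·m²·s⁻²·K⁻¹
  (64.77 m^2 s^-2 K^-1) × (93.3 kg):  [m²·s⁻²·K⁻¹] · [kg] = kg·m²·s⁻²·K⁻¹
  (50.2 kg·m²·s⁻²·K⁻¹·mol⁻¹) × (83.5 mol):  [kg·m²·s⁻²·K⁻¹·mol⁻¹] · [mol] = kg·m²·s⁻²·K⁻¹
  (118 kg) × (305 m^2 s^-2 K^-1):  [kg] · [m²·s⁻²·K⁻¹] = kg·m²·s⁻²·K⁻¹
Every term reduces to kg·m²·s⁻²·K⁻¹.

Yes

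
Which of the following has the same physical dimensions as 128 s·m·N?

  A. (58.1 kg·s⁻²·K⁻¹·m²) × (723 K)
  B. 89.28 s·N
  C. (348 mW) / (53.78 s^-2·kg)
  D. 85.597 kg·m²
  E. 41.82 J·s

E.

Reference: N·m·s = kg·m·s⁻²·m·s = kg·m²·s⁻¹.
Each option:
  A. [kg·m²·s⁻²·K⁻¹] · [K] = kg·m²·s⁻²
  B. N·s = kg·m·s⁻²·s = kg·m·s⁻¹
  C. [kg·m²·s⁻³] / [kg·s⁻²] = m²·s⁻¹
  D. kg·m²
  E. J·s = N·m·s = kg·m²·s⁻¹  ← same
Only E. matches kg·m²·s⁻¹.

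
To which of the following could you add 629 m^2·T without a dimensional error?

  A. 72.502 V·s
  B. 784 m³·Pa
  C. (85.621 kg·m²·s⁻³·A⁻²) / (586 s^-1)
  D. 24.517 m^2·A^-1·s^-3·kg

Reference: T·m² = Wb·m⁻²·m² = kg·m²·s⁻²·A⁻¹.
Each option:
  A. V·s = J·C⁻¹·s = kg·m²·s⁻²·A⁻¹  ← same
  B. Pa·m³ = N·m⁻²·m³ = kg·m²·s⁻²
  C. [kg·m²·s⁻³·A⁻²] / [s⁻¹] = kg·m²·s⁻²·A⁻²
  D. kg·m²·s⁻³·A⁻¹
Only A. matches kg·m²·s⁻²·A⁻¹.

A.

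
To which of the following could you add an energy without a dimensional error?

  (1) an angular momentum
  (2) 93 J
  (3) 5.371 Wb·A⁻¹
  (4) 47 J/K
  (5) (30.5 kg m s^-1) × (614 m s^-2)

Reference: [energy] = kg·m²·s⁻².
Each option:
  (1) [angular momentum] = kg·m²·s⁻¹
  (2) J = N·m = kg·m²·s⁻²  ← same
  (3) Wb·A⁻¹ = V·s·A⁻¹ = kg·m²·s⁻²·A⁻²
  (4) J·K⁻¹ = N·m·K⁻¹ = kg·m²·s⁻²·K⁻¹
  (5) [kg·m·s⁻¹] · [m·s⁻²] = kg·m²·s⁻³
Only (2) matches kg·m²·s⁻².

(2)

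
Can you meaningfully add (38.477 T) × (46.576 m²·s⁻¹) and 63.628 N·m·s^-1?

Work out the base dimensions of each:
  (38.477 T) × (46.576 m²·s⁻¹):  [kg·s⁻²·A⁻¹] · [m²·s⁻¹] = kg·m²·s⁻³·A⁻¹
  63.628 N·m·s^-1:  N·m·s⁻¹ = kg·m·s⁻²·m·s⁻¹ = kg·m²·s⁻³
kg·m²·s⁻³·A⁻¹ ≠ kg·m²·s⁻³, so they cannot be added.

No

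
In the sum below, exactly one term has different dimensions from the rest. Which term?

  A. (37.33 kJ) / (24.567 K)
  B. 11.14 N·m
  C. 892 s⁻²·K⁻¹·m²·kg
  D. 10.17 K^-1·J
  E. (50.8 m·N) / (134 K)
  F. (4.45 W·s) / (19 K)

Expand each in SI base units:
  A. [kg·m²·s⁻²] / [K] = kg·m²·s⁻²·K⁻¹
  B. N·m = kg·m·s⁻²·m = kg·m²·s⁻²
  C. kg·m²·s⁻²·K⁻¹
  D. J·K⁻¹ = N·m·K⁻¹ = kg·m²·s⁻²·K⁻¹
  E. [kg·m²·s⁻²] / [K] = kg·m²·s⁻²·K⁻¹
  F. [kg·m²·s⁻²] / [K] = kg·m²·s⁻²·K⁻¹
All reduce to kg·m²·s⁻²·K⁻¹ except B., which is kg·m²·s⁻².

B.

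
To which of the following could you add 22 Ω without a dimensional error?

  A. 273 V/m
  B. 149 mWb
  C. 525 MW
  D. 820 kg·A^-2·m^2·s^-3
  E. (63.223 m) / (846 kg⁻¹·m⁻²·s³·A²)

Reference: Ω = V·A⁻¹ = kg·m²·s⁻³·A⁻².
Each option:
  A. V·m⁻¹ = J·C⁻¹·m⁻¹ = kg·m·s⁻³·A⁻¹
  B. Wb = V·s = kg·m²·s⁻²·A⁻¹
  C. W = J·s⁻¹ = kg·m²·s⁻³
  D. kg·m²·s⁻³·A⁻²  ← same
  E. [m] / [kg⁻¹·m⁻²·s³·A²] = kg·m³·s⁻³·A⁻²
Only D. matches kg·m²·s⁻³·A⁻².

D.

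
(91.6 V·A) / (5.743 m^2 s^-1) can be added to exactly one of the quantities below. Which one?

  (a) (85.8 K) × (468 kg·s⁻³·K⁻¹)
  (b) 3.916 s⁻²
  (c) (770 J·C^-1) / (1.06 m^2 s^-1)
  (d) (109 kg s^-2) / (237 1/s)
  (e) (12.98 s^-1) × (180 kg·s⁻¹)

Reference: [kg·m²·s⁻³] / [m²·s⁻¹] = kg·s⁻².
Each option:
  (a) [K] · [kg·s⁻³·K⁻¹] = kg·s⁻³
  (b) s⁻²
  (c) [kg·m²·s⁻³·A⁻¹] / [m²·s⁻¹] = kg·s⁻²·A⁻¹
  (d) [kg·s⁻²] / [s⁻¹] = kg·s⁻¹
  (e) [s⁻¹] · [kg·s⁻¹] = kg·s⁻²  ← same
Only (e) matches kg·s⁻².

(e)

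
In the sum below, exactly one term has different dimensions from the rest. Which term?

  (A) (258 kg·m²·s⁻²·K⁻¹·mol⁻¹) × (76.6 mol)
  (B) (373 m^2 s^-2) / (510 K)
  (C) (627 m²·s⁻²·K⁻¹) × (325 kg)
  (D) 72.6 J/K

(B)

Dimensions:
  (A) [kg·m²·s⁻²·K⁻¹·mol⁻¹] · [mol] = kg·m²·s⁻²·K⁻¹
  (B) [m²·s⁻²] / [K] = m²·s⁻²·K⁻¹
  (C) [m²·s⁻²·K⁻¹] · [kg] = kg·m²·s⁻²·K⁻¹
  (D) J·K⁻¹ = N·m·K⁻¹ = kg·m²·s⁻²·K⁻¹
All reduce to kg·m²·s⁻²·K⁻¹ except (B), which is m²·s⁻²·K⁻¹.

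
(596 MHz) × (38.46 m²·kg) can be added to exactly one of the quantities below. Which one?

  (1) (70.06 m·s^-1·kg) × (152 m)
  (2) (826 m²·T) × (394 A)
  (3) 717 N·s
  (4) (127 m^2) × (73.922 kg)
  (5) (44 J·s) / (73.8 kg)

Reference: [s⁻¹] · [kg·m²] = kg·m²·s⁻¹.
Each option:
  (1) [kg·m·s⁻¹] · [m] = kg·m²·s⁻¹  ← same
  (2) [kg·m²·s⁻²·A⁻¹] · [A] = kg·m²·s⁻²
  (3) N·s = kg·m·s⁻²·s = kg·m·s⁻¹
  (4) [m²] · [kg] = kg·m²
  (5) [kg·m²·s⁻¹] / [kg] = m²·s⁻¹
Only (1) matches kg·m²·s⁻¹.

(1)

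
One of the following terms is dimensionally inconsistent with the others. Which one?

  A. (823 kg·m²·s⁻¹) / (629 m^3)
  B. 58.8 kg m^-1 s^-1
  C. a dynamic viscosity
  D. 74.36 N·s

Work out the base dimensions of each:
  A. [kg·m²·s⁻¹] / [m³] = kg·m⁻¹·s⁻¹
  B. kg·m⁻¹·s⁻¹
  C. [dynamic viscosity] = kg·m⁻¹·s⁻¹
  D. N·s = kg·m·s⁻²·s = kg·m·s⁻¹
All reduce to kg·m⁻¹·s⁻¹ except D., which is kg·m·s⁻¹.

D.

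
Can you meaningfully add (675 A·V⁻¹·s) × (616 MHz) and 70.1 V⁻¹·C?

No

Reduce each to base SI dimensions:
  (675 A·V⁻¹·s) × (616 MHz):  [kg⁻¹·m⁻²·s⁴·A²] · [s⁻¹] = kg⁻¹·m⁻²·s³·A²
  70.1 V⁻¹·C:  C·V⁻¹ = s·A·(J·C⁻¹)⁻¹ = kg⁻¹·m⁻²·s⁴·A²
kg⁻¹·m⁻²·s³·A² ≠ kg⁻¹·m⁻²·s⁴·A², so they cannot be added.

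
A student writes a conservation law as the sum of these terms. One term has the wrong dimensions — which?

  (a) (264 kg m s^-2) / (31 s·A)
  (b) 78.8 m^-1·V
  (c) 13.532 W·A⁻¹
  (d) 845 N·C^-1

(c)

Expand each in SI base units:
  (a) [kg·m·s⁻²] / [s·A] = kg·m·s⁻³·A⁻¹
  (b) V·m⁻¹ = J·C⁻¹·m⁻¹ = kg·m·s⁻³·A⁻¹
  (c) W·A⁻¹ = J·s⁻¹·A⁻¹ = kg·m²·s⁻³·A⁻¹
  (d) N·C⁻¹ = kg·m·s⁻²·(s·A)⁻¹ = kg·m·s⁻³·A⁻¹
All reduce to kg·m·s⁻³·A⁻¹ except (c), which is kg·m²·s⁻³·A⁻¹.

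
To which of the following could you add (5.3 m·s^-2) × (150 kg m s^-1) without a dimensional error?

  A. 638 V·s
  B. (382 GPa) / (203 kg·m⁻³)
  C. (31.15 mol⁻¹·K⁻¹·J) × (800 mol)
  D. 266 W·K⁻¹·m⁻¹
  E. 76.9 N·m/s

Reference: [m·s⁻²] · [kg·m·s⁻¹] = kg·m²·s⁻³.
Each option:
  A. V·s = J·C⁻¹·s = kg·m²·s⁻²·A⁻¹
  B. [kg·m⁻¹·s⁻²] / [kg·m⁻³] = m²·s⁻²
  C. [kg·m²·s⁻²·K⁻¹·mol⁻¹] · [mol] = kg·m²·s⁻²·K⁻¹
  D. W·m⁻¹·K⁻¹ = J·s⁻¹·m⁻¹·K⁻¹ = kg·m·s⁻³·K⁻¹
  E. N·m·s⁻¹ = kg·m·s⁻²·m·s⁻¹ = kg·m²·s⁻³  ← same
Only E. matches kg·m²·s⁻³.

E.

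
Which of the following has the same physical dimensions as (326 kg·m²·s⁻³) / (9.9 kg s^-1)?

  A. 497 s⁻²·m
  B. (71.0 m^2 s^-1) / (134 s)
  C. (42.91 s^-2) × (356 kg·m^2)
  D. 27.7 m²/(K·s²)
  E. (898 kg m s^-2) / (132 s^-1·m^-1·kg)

Reference: [kg·m²·s⁻³] / [kg·s⁻¹] = m²·s⁻².
Each option:
  A. m·s⁻²
  B. [m²·s⁻¹] / [s] = m²·s⁻²  ← same
  C. [s⁻²] · [kg·m²] = kg·m²·s⁻²
  D. m²·s⁻²·K⁻¹
  E. [kg·m·s⁻²] / [kg·m⁻¹·s⁻¹] = m²·s⁻¹
Only B. matches m²·s⁻².

B.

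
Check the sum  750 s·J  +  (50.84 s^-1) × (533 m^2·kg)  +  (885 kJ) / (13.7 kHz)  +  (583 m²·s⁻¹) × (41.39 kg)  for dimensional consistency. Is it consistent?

Dimensions:
  750 s·J:  J·s = N·m·s = kg·m²·s⁻¹
  (50.84 s^-1) × (533 m^2·kg):  [s⁻¹] · [kg·m²] = kg·m²·s⁻¹
  (885 kJ) / (13.7 kHz):  [kg·m²·s⁻²] / [s⁻¹] = kg·m²·s⁻¹
  (583 m²·s⁻¹) × (41.39 kg):  [m²·s⁻¹] · [kg] = kg·m²·s⁻¹
Every term reduces to kg·m²·s⁻¹.

Yes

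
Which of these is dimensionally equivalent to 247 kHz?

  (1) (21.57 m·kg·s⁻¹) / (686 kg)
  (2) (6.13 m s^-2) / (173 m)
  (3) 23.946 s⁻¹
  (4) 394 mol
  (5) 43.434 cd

(3)

Reference: Hz = s⁻¹.
Each option:
  (1) [kg·m·s⁻¹] / [kg] = m·s⁻¹
  (2) [m·s⁻²] / [m] = s⁻²
  (3) s⁻¹  ← same
  (4) mol
  (5) cd
Only (3) matches s⁻¹.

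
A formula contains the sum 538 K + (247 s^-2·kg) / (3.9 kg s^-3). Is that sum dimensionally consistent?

No

Dimensions:
  538 K:  K
  (247 s^-2·kg) / (3.9 kg s^-3):  [kg·s⁻²] / [kg·s⁻³] = s
K ≠ s, so they cannot be added.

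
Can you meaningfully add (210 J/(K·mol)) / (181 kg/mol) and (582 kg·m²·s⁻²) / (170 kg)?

Work out the base dimensions of each:
  (210 J/(K·mol)) / (181 kg/mol):  [kg·m²·s⁻²·K⁻¹·mol⁻¹] / [kg·mol⁻¹] = m²·s⁻²·K⁻¹
  (582 kg·m²·s⁻²) / (170 kg):  [kg·m²·s⁻²] / [kg] = m²·s⁻²
m²·s⁻²·K⁻¹ ≠ m²·s⁻², so they cannot be added.

No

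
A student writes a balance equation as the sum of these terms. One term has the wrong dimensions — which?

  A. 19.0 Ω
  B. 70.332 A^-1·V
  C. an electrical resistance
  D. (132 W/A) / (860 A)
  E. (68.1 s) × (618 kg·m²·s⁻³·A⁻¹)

In SI base units:
  A. Ω = V·A⁻¹ = kg·m²·s⁻³·A⁻²
  B. V·A⁻¹ = J·C⁻¹·A⁻¹ = kg·m²·s⁻³·A⁻²
  C. [electrical resistance] = kg·m²·s⁻³·A⁻²
  D. [kg·m²·s⁻³·A⁻¹] / [A] = kg·m²·s⁻³·A⁻²
  E. [s] · [kg·m²·s⁻³·A⁻¹] = kg·m²·s⁻²·A⁻¹
All reduce to kg·m²·s⁻³·A⁻² except E., which is kg·m²·s⁻²·A⁻¹.

E.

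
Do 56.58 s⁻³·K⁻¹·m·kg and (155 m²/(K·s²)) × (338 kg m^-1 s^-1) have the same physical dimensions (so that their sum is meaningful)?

Yes

Dimensions:
  56.58 s⁻³·K⁻¹·m·kg:  kg·m·s⁻³·K⁻¹
  (155 m²/(K·s²)) × (338 kg m^-1 s^-1):  [m²·s⁻²·K⁻¹] · [kg·m⁻¹·s⁻¹] = kg·m·s⁻³·K⁻¹
Both are kg·m·s⁻³·K⁻¹, so they have the same dimensions and can be added.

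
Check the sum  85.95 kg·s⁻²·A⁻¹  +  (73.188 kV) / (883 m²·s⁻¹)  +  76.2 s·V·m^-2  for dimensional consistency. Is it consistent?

In SI base units:
  85.95 kg·s⁻²·A⁻¹:  kg·s⁻²·A⁻¹
  (73.188 kV) / (883 m²·s⁻¹):  [kg·m²·s⁻³·A⁻¹] / [m²·s⁻¹] = kg·s⁻²·A⁻¹
  76.2 s·V·m^-2:  V·s·m⁻² = J·C⁻¹·s·m⁻² = kg·s⁻²·A⁻¹
Every term reduces to kg·s⁻²·A⁻¹.

Yes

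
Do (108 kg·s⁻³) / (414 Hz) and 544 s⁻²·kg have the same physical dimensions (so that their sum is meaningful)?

Expand each in SI base units:
  (108 kg·s⁻³) / (414 Hz):  [kg·s⁻³] / [s⁻¹] = kg·s⁻²
  544 s⁻²·kg:  kg·s⁻²
Both are kg·s⁻², so they have the same dimensions and can be added.

Yes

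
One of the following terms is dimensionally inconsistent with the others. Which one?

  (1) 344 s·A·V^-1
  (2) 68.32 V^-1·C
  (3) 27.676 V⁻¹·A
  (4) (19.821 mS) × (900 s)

(3)

Reduce each to base SI dimensions:
  (1) A·s·V⁻¹ = A·s·(J·C⁻¹)⁻¹ = kg⁻¹·m⁻²·s⁴·A²
  (2) C·V⁻¹ = s·A·(J·C⁻¹)⁻¹ = kg⁻¹·m⁻²·s⁴·A²
  (3) A·V⁻¹ = A·(J·C⁻¹)⁻¹ = kg⁻¹·m⁻²·s³·A²
  (4) [kg⁻¹·m⁻²·s³·A²] · [s] = kg⁻¹·m⁻²·s⁴·A²
All reduce to kg⁻¹·m⁻²·s⁴·A² except (3), which is kg⁻¹·m⁻²·s³·A².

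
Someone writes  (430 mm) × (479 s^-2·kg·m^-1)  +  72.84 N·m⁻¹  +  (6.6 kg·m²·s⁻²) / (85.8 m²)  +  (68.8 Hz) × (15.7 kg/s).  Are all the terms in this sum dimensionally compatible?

Yes

Reduce each to base SI dimensions:
  (430 mm) × (479 s^-2·kg·m^-1):  [m] · [kg·m⁻¹·s⁻²] = kg·s⁻²
  72.84 N·m⁻¹:  N·m⁻¹ = kg·m·s⁻²·m⁻¹ = kg·s⁻²
  (6.6 kg·m²·s⁻²) / (85.8 m²):  [kg·m²·s⁻²] / [m²] = kg·s⁻²
  (68.8 Hz) × (15.7 kg/s):  [s⁻¹] · [kg·s⁻¹] = kg·s⁻²
Every term reduces to kg·s⁻².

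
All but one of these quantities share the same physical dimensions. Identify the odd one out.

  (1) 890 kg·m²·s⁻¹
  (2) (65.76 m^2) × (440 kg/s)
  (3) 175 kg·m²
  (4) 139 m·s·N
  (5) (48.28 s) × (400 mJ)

(3)

Work out the base dimensions of each:
  (1) kg·m²·s⁻¹
  (2) [m²] · [kg·s⁻¹] = kg·m²·s⁻¹
  (3) kg·m²
  (4) N·m·s = kg·m·s⁻²·m·s = kg·m²·s⁻¹
  (5) [s] · [kg·m²·s⁻²] = kg·m²·s⁻¹
All reduce to kg·m²·s⁻¹ except (3), which is kg·m².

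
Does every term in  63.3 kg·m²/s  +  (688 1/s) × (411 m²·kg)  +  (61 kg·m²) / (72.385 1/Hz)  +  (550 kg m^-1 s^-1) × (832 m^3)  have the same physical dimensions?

In SI base units:
  63.3 kg·m²/s:  kg·m²·s⁻¹
  (688 1/s) × (411 m²·kg):  [s⁻¹] · [kg·m²] = kg·m²·s⁻¹
  (61 kg·m²) / (72.385 1/Hz):  [kg·m²] / [s] = kg·m²·s⁻¹
  (550 kg m^-1 s^-1) × (832 m^3):  [kg·m⁻¹·s⁻¹] · [m³] = kg·m²·s⁻¹
Every term reduces to kg·m²·s⁻¹.

Yes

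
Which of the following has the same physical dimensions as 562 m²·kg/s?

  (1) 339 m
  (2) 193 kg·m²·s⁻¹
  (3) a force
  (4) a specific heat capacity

(2)

Reference: kg·m²·s⁻¹.
Each option:
  (1) m
  (2) kg·m²·s⁻¹  ← same
  (3) [force] = kg·m·s⁻²
  (4) [specific heat capacity] = m²·s⁻²·K⁻¹
Only (2) matches kg·m²·s⁻¹.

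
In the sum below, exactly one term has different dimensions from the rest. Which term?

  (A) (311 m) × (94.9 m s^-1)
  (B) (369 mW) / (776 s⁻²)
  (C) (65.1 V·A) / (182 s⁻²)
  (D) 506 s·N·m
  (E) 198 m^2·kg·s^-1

Work out the base dimensions of each:
  (A) [m] · [m·s⁻¹] = m²·s⁻¹
  (B) [kg·m²·s⁻³] / [s⁻²] = kg·m²·s⁻¹
  (C) [kg·m²·s⁻³] / [s⁻²] = kg·m²·s⁻¹
  (D) N·m·s = kg·m·s⁻²·m·s = kg·m²·s⁻¹
  (E) kg·m²·s⁻¹
All reduce to kg·m²·s⁻¹ except (A), which is m²·s⁻¹.

(A)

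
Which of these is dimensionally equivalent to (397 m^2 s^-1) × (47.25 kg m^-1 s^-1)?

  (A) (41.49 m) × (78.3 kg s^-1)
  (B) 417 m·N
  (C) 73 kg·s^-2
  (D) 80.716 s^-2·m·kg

(D)

Reference: [m²·s⁻¹] · [kg·m⁻¹·s⁻¹] = kg·m·s⁻².
Each option:
  (A) [m] · [kg·s⁻¹] = kg·m·s⁻¹
  (B) N·m = kg·m·s⁻²·m = kg·m²·s⁻²
  (C) kg·s⁻²
  (D) kg·m·s⁻²  ← same
Only (D) matches kg·m·s⁻².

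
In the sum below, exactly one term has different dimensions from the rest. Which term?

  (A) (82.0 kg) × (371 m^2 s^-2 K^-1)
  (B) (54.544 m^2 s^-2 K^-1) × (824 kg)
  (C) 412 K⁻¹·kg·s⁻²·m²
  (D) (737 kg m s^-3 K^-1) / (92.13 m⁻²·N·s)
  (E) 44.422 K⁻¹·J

(D)

In SI base units:
  (A) [kg] · [m²·s⁻²·K⁻¹] = kg·m²·s⁻²·K⁻¹
  (B) [m²·s⁻²·K⁻¹] · [kg] = kg·m²·s⁻²·K⁻¹
  (C) kg·m²·s⁻²·K⁻¹
  (D) [kg·m·s⁻³·K⁻¹] / [kg·m⁻¹·s⁻¹] = m²·s⁻²·K⁻¹
  (E) J·K⁻¹ = N·m·K⁻¹ = kg·m²·s⁻²·K⁻¹
All reduce to kg·m²·s⁻²·K⁻¹ except (D), which is m²·s⁻²·K⁻¹.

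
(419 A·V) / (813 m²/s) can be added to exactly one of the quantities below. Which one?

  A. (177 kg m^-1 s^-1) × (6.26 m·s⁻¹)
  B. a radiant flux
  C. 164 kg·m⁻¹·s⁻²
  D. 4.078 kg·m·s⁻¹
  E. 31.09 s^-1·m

A.

Reference: [kg·m²·s⁻³] / [m²·s⁻¹] = kg·s⁻².
Each option:
  A. [kg·m⁻¹·s⁻¹] · [m·s⁻¹] = kg·s⁻²  ← same
  B. [radiant flux] = kg·m²·s⁻³
  C. kg·m⁻¹·s⁻²
  D. kg·m·s⁻¹
  E. m·s⁻¹
Only A. matches kg·s⁻².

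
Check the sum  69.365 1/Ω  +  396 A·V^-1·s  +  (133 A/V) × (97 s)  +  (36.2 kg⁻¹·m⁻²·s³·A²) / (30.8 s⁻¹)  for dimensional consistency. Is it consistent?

In SI base units:
  69.365 1/Ω:  Ω⁻¹ = (V·A⁻¹)⁻¹ = kg⁻¹·m⁻²·s³·A²
  396 A·V^-1·s:  A·s·V⁻¹ = A·s·(J·C⁻¹)⁻¹ = kg⁻¹·m⁻²·s⁴·A²
  (133 A/V) × (97 s):  [kg⁻¹·m⁻²·s³·A²] · [s] = kg⁻¹·m⁻²·s⁴·A²
  (36.2 kg⁻¹·m⁻²·s³·A²) / (30.8 s⁻¹):  [kg⁻¹·m⁻²·s³·A²] / [s⁻¹] = kg⁻¹·m⁻²·s⁴·A²
The terms do not share a single dimension (kg⁻¹·m⁻²·s³·A² vs kg⁻¹·m⁻²·s⁴·A²).

No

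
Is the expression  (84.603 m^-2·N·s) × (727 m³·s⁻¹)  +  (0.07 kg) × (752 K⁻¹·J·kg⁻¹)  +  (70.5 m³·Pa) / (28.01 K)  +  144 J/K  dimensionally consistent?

Work out the base dimensions of each:
  (84.603 m^-2·N·s) × (727 m³·s⁻¹):  [kg·m⁻¹·s⁻¹] · [m³·s⁻¹] = kg·m²·s⁻²
  (0.07 kg) × (752 K⁻¹·J·kg⁻¹):  [kg] · [m²·s⁻²·K⁻¹] = kg·m²·s⁻²·K⁻¹
  (70.5 m³·Pa) / (28.01 K):  [kg·m²·s⁻²] / [K] = kg·m²·s⁻²·K⁻¹
  144 J/K:  J·K⁻¹ = N·m·K⁻¹ = kg·m²·s⁻²·K⁻¹
The terms do not share a single dimension (kg·m²·s⁻² vs kg·m²·s⁻²·K⁻¹).

No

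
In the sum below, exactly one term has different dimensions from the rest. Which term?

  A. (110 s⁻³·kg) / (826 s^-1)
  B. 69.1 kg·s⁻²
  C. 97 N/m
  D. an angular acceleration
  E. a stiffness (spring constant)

Dimensions:
  A. [kg·s⁻³] / [s⁻¹] = kg·s⁻²
  B. kg·s⁻²
  C. N·m⁻¹ = kg·m·s⁻²·m⁻¹ = kg·s⁻²
  D. [angular acceleration] = s⁻²
  E. [stiffness (spring constant)] = kg·s⁻²
All reduce to kg·s⁻² except D., which is s⁻².

D.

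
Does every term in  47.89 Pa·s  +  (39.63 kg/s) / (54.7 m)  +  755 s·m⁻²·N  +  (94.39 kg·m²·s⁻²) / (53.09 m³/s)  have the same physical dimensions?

Dimensions:
  47.89 Pa·s:  Pa·s = N·m⁻²·s = kg·m⁻¹·s⁻¹
  (39.63 kg/s) / (54.7 m):  [kg·s⁻¹] / [m] = kg·m⁻¹·s⁻¹
  755 s·m⁻²·N:  N·s·m⁻² = kg·m·s⁻²·s·m⁻² = kg·m⁻¹·s⁻¹
  (94.39 kg·m²·s⁻²) / (53.09 m³/s):  [kg·m²·s⁻²] / [m³·s⁻¹] = kg·m⁻¹·s⁻¹
Every term reduces to kg·m⁻¹·s⁻¹.

Yes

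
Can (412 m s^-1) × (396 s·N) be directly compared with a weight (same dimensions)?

No

Dimensions:
  (412 m s^-1) × (396 s·N):  [m·s⁻¹] · [kg·m·s⁻¹] = kg·m²·s⁻²
  a weight:  [weight] = kg·m·s⁻²
kg·m²·s⁻² ≠ kg·m·s⁻², so they cannot be added.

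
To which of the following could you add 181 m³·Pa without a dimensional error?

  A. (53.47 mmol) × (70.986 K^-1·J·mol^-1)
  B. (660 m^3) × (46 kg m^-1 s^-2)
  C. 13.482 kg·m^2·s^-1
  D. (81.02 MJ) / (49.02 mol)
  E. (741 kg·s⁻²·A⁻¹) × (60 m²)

B.

Reference: Pa·m³ = N·m⁻²·m³ = kg·m²·s⁻².
Each option:
  A. [mol] · [kg·m²·s⁻²·K⁻¹·mol⁻¹] = kg·m²·s⁻²·K⁻¹
  B. [m³] · [kg·m⁻¹·s⁻²] = kg·m²·s⁻²  ← same
  C. kg·m²·s⁻¹
  D. [kg·m²·s⁻²] / [mol] = kg·m²·s⁻²·mol⁻¹
  E. [kg·s⁻²·A⁻¹] · [m²] = kg·m²·s⁻²·A⁻¹
Only B. matches kg·m²·s⁻².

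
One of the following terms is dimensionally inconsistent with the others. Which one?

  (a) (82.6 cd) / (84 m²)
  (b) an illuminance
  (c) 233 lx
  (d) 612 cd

(d)

Reduce each to base SI dimensions:
  (a) [cd] / [m²] = m⁻²·cd
  (b) [illuminance] = m⁻²·cd
  (c) lx = lm·m⁻² = m⁻²·cd
  (d) cd
All reduce to m⁻²·cd except (d), which is cd.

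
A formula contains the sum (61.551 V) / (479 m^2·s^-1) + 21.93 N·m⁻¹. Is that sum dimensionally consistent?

Expand each in SI base units:
  (61.551 V) / (479 m^2·s^-1):  [kg·m²·s⁻³·A⁻¹] / [m²·s⁻¹] = kg·s⁻²·A⁻¹
  21.93 N·m⁻¹:  N·m⁻¹ = kg·m·s⁻²·m⁻¹ = kg·s⁻²
kg·s⁻²·A⁻¹ ≠ kg·s⁻², so they cannot be added.

No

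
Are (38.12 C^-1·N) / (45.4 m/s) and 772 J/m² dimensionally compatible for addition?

No

Expand each in SI base units:
  (38.12 C^-1·N) / (45.4 m/s):  [kg·m·s⁻³·A⁻¹] / [m·s⁻¹] = kg·s⁻²·A⁻¹
  772 J/m²:  J·m⁻² = N·m·m⁻² = kg·s⁻²
kg·s⁻²·A⁻¹ ≠ kg·s⁻², so they cannot be added.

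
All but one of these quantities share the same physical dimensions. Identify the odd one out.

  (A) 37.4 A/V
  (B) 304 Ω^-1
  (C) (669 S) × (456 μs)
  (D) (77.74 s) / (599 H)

Work out the base dimensions of each:
  (A) A·V⁻¹ = A·(J·C⁻¹)⁻¹ = kg⁻¹·m⁻²·s³·A²
  (B) Ω⁻¹ = (V·A⁻¹)⁻¹ = kg⁻¹·m⁻²·s³·A²
  (C) [kg⁻¹·m⁻²·s³·A²] · [s] = kg⁻¹·m⁻²·s⁴·A²
  (D) [s] / [kg·m²·s⁻²·A⁻²] = kg⁻¹·m⁻²·s³·A²
All reduce to kg⁻¹·m⁻²·s³·A² except (C), which is kg⁻¹·m⁻²·s⁴·A².

(C)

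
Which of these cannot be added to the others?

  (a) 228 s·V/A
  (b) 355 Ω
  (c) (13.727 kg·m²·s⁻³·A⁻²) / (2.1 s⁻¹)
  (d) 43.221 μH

(b)

In SI base units:
  (a) V·s·A⁻¹ = J·C⁻¹·s·A⁻¹ = kg·m²·s⁻²·A⁻²
  (b) Ω = V·A⁻¹ = kg·m²·s⁻³·A⁻²
  (c) [kg·m²·s⁻³·A⁻²] / [s⁻¹] = kg·m²·s⁻²·A⁻²
  (d) H = V·s·A⁻¹ = kg·m²·s⁻²·A⁻²
All reduce to kg·m²·s⁻²·A⁻² except (b), which is kg·m²·s⁻³·A⁻².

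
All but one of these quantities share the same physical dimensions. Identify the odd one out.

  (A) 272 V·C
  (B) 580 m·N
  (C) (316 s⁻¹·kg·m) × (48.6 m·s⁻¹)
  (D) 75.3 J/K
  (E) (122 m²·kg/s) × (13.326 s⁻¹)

(D)

Expand each in SI base units:
  (A) C·V = s·A·J·C⁻¹ = kg·m²·s⁻²
  (B) N·m = kg·m·s⁻²·m = kg·m²·s⁻²
  (C) [kg·m·s⁻¹] · [m·s⁻¹] = kg·m²·s⁻²
  (D) J·K⁻¹ = N·m·K⁻¹ = kg·m²·s⁻²·K⁻¹
  (E) [kg·m²·s⁻¹] · [s⁻¹] = kg·m²·s⁻²
All reduce to kg·m²·s⁻² except (D), which is kg·m²·s⁻²·K⁻¹.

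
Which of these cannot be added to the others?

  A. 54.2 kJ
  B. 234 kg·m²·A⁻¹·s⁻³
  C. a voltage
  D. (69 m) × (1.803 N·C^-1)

Dimensions:
  A. J = N·m = kg·m²·s⁻²
  B. kg·m²·s⁻³·A⁻¹
  C. [voltage] = kg·m²·s⁻³·A⁻¹
  D. [m] · [kg·m·s⁻³·A⁻¹] = kg·m²·s⁻³·A⁻¹
All reduce to kg·m²·s⁻³·A⁻¹ except A., which is kg·m²·s⁻².

A.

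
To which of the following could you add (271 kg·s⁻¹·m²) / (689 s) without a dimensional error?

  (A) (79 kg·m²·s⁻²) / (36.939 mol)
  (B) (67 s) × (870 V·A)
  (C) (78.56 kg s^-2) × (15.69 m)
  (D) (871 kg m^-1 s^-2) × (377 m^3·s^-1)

(B)

Reference: [kg·m²·s⁻¹] / [s] = kg·m²·s⁻².
Each option:
  (A) [kg·m²·s⁻²] / [mol] = kg·m²·s⁻²·mol⁻¹
  (B) [s] · [kg·m²·s⁻³] = kg·m²·s⁻²  ← same
  (C) [kg·s⁻²] · [m] = kg·m·s⁻²
  (D) [kg·m⁻¹·s⁻²] · [m³·s⁻¹] = kg·m²·s⁻³
Only (B) matches kg·m²·s⁻².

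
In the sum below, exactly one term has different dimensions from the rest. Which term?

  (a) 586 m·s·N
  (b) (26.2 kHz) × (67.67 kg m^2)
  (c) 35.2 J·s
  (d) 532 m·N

(d)

Work out the base dimensions of each:
  (a) N·m·s = kg·m·s⁻²·m·s = kg·m²·s⁻¹
  (b) [s⁻¹] · [kg·m²] = kg·m²·s⁻¹
  (c) J·s = N·m·s = kg·m²·s⁻¹
  (d) N·m = kg·m·s⁻²·m = kg·m²·s⁻²
All reduce to kg·m²·s⁻¹ except (d), which is kg·m²·s⁻².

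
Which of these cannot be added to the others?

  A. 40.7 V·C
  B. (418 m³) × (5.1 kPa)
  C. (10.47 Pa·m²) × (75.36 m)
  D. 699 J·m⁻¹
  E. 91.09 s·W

D.

Work out the base dimensions of each:
  A. C·V = s·A·J·C⁻¹ = kg·m²·s⁻²
  B. [m³] · [kg·m⁻¹·s⁻²] = kg·m²·s⁻²
  C. [kg·m·s⁻²] · [m] = kg·m²·s⁻²
  D. J·m⁻¹ = N·m·m⁻¹ = kg·m·s⁻²
  E. W·s = J·s⁻¹·s = kg·m²·s⁻²
All reduce to kg·m²·s⁻² except D., which is kg·m·s⁻².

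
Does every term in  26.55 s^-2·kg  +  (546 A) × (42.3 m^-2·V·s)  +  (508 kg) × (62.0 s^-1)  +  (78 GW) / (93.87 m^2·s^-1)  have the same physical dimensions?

No

Work out the base dimensions of each:
  26.55 s^-2·kg:  kg·s⁻²
  (546 A) × (42.3 m^-2·V·s):  [A] · [kg·s⁻²·A⁻¹] = kg·s⁻²
  (508 kg) × (62.0 s^-1):  [kg] · [s⁻¹] = kg·s⁻¹
  (78 GW) / (93.87 m^2·s^-1):  [kg·m²·s⁻³] / [m²·s⁻¹] = kg·s⁻²
The terms do not share a single dimension (kg·s⁻² vs kg·s⁻¹).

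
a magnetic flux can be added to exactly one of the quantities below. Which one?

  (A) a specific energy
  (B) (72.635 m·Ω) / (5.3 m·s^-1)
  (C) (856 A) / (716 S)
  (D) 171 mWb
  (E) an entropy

(D)

Reference: [magnetic flux] = kg·m²·s⁻²·A⁻¹.
Each option:
  (A) [specific energy] = m²·s⁻²
  (B) [kg·m³·s⁻³·A⁻²] / [m·s⁻¹] = kg·m²·s⁻²·A⁻²
  (C) [A] / [kg⁻¹·m⁻²·s³·A²] = kg·m²·s⁻³·A⁻¹
  (D) Wb = V·s = kg·m²·s⁻²·A⁻¹  ← same
  (E) [entropy] = kg·m²·s⁻²·K⁻¹
Only (D) matches kg·m²·s⁻²·A⁻¹.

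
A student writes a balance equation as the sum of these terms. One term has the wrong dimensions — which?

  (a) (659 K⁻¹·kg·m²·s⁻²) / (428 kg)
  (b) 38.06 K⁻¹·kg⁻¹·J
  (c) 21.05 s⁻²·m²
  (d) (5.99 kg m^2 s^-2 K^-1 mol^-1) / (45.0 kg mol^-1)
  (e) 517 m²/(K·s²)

(c)

Dimensions:
  (a) [kg·m²·s⁻²·K⁻¹] / [kg] = m²·s⁻²·K⁻¹
  (b) J·kg⁻¹·K⁻¹ = N·m·kg⁻¹·K⁻¹ = m²·s⁻²·K⁻¹
  (c) m²·s⁻²
  (d) [kg·m²·s⁻²·K⁻¹·mol⁻¹] / [kg·mol⁻¹] = m²·s⁻²·K⁻¹
  (e) m²·s⁻²·K⁻¹
All reduce to m²·s⁻²·K⁻¹ except (c), which is m²·s⁻².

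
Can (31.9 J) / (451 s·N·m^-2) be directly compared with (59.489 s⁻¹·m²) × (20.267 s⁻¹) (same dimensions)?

Dimensions:
  (31.9 J) / (451 s·N·m^-2):  [kg·m²·s⁻²] / [kg·m⁻¹·s⁻¹] = m³·s⁻¹
  (59.489 s⁻¹·m²) × (20.267 s⁻¹):  [m²·s⁻¹] · [s⁻¹] = m²·s⁻²
m³·s⁻¹ ≠ m²·s⁻², so they cannot be added.

No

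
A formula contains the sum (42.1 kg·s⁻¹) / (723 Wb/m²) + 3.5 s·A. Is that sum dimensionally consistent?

Reduce each to base SI dimensions:
  (42.1 kg·s⁻¹) / (723 Wb/m²):  [kg·s⁻¹] / [kg·s⁻²·A⁻¹] = s·A
  3.5 s·A:  A·s = s·A
Both are s·A, so they have the same dimensions and can be added.

Yes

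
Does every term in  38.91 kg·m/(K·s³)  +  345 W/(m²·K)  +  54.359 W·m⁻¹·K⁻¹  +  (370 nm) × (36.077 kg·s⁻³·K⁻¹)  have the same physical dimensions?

No

Work out the base dimensions of each:
  38.91 kg·m/(K·s³):  kg·m·s⁻³·K⁻¹
  345 W/(m²·K):  W·m⁻²·K⁻¹ = J·s⁻¹·m⁻²·K⁻¹ = kg·s⁻³·K⁻¹
  54.359 W·m⁻¹·K⁻¹:  W·m⁻¹·K⁻¹ = J·s⁻¹·m⁻¹·K⁻¹ = kg·m·s⁻³·K⁻¹
  (370 nm) × (36.077 kg·s⁻³·K⁻¹):  [m] · [kg·s⁻³·K⁻¹] = kg·m·s⁻³·K⁻¹
The terms do not share a single dimension (kg·m·s⁻³·K⁻¹ vs kg·s⁻³·K⁻¹).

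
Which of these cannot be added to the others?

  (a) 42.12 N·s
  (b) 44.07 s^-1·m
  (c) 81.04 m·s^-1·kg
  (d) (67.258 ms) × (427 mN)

(b)

Work out the base dimensions of each:
  (a) N·s = kg·m·s⁻²·s = kg·m·s⁻¹
  (b) m·s⁻¹
  (c) kg·m·s⁻¹
  (d) [s] · [kg·m·s⁻²] = kg·m·s⁻¹
All reduce to kg·m·s⁻¹ except (b), which is m·s⁻¹.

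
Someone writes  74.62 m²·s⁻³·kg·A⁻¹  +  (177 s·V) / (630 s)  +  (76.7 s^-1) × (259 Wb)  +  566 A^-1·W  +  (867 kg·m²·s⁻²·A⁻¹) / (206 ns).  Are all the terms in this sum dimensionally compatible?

Reduce each to base SI dimensions:
  74.62 m²·s⁻³·kg·A⁻¹:  kg·m²·s⁻³·A⁻¹
  (177 s·V) / (630 s):  [kg·m²·s⁻²·A⁻¹] / [s] = kg·m²·s⁻³·A⁻¹
  (76.7 s^-1) × (259 Wb):  [s⁻¹] · [kg·m²·s⁻²·A⁻¹] = kg·m²·s⁻³·A⁻¹
  566 A^-1·W:  W·A⁻¹ = J·s⁻¹·A⁻¹ = kg·m²·s⁻³·A⁻¹
  (867 kg·m²·s⁻²·A⁻¹) / (206 ns):  [kg·m²·s⁻²·A⁻¹] / [s] = kg·m²·s⁻³·A⁻¹
Every term reduces to kg·m²·s⁻³·A⁻¹.

Yes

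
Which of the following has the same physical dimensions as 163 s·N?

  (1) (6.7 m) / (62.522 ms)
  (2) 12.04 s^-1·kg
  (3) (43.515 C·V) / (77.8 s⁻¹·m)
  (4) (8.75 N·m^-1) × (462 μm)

Reference: N·s = kg·m·s⁻²·s = kg·m·s⁻¹.
Each option:
  (1) [m] / [s] = m·s⁻¹
  (2) kg·s⁻¹
  (3) [kg·m²·s⁻²] / [m·s⁻¹] = kg·m·s⁻¹  ← same
  (4) [kg·s⁻²] · [m] = kg·m·s⁻²
Only (3) matches kg·m·s⁻¹.

(3)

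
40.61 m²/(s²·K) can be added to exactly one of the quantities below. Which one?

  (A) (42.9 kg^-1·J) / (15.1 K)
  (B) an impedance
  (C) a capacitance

Reference: m²·s⁻²·K⁻¹.
Each option:
  (A) [m²·s⁻²] / [K] = m²·s⁻²·K⁻¹  ← same
  (B) [impedance] = kg·m²·s⁻³·A⁻²
  (C) [capacitance] = kg⁻¹·m⁻²·s⁴·A²
Only (A) matches m²·s⁻²·K⁻¹.

(A)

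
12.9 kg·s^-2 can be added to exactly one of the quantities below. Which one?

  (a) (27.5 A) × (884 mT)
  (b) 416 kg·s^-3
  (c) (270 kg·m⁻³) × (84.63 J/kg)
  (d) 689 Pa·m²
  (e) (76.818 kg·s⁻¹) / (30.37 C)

Reference: kg·s⁻².
Each option:
  (a) [A] · [kg·s⁻²·A⁻¹] = kg·s⁻²  ← same
  (b) kg·s⁻³
  (c) [kg·m⁻³] · [m²·s⁻²] = kg·m⁻¹·s⁻²
  (d) Pa·m² = N·m⁻²·m² = kg·m·s⁻²
  (e) [kg·s⁻¹] / [s·A] = kg·s⁻²·A⁻¹
Only (a) matches kg·s⁻².

(a)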